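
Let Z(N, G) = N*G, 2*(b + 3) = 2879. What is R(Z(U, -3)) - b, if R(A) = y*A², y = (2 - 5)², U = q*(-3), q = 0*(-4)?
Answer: -2873/2 ≈ -1436.5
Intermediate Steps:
b = 2873/2 (b = -3 + (½)*2879 = -3 + 2879/2 = 2873/2 ≈ 1436.5)
q = 0
U = 0 (U = 0*(-3) = 0)
Z(N, G) = G*N
y = 9 (y = (-3)² = 9)
R(A) = 9*A²
R(Z(U, -3)) - b = 9*(-3*0)² - 1*2873/2 = 9*0² - 2873/2 = 9*0 - 2873/2 = 0 - 2873/2 = -2873/2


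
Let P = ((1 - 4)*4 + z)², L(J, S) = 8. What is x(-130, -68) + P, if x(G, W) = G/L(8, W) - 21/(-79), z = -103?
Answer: 4174049/316 ≈ 13209.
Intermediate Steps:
P = 13225 (P = ((1 - 4)*4 - 103)² = (-3*4 - 103)² = (-12 - 103)² = (-115)² = 13225)
x(G, W) = 21/79 + G/8 (x(G, W) = G/8 - 21/(-79) = G*(⅛) - 21*(-1/79) = G/8 + 21/79 = 21/79 + G/8)
x(-130, -68) + P = (21/79 + (⅛)*(-130)) + 13225 = (21/79 - 65/4) + 13225 = -5051/316 + 13225 = 4174049/316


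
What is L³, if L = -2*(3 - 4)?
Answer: 8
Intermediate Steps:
L = 2 (L = -2*(-1) = 2)
L³ = 2³ = 8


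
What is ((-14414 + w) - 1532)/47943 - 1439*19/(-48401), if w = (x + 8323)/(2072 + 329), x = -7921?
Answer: 1294175785219/5571494432343 ≈ 0.23229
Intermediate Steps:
w = 402/2401 (w = (-7921 + 8323)/(2072 + 329) = 402/2401 ≈ 0.16743)
((-14414 + w) - 1532)/47943 - 1439*19/(-48401) = ((-14414 + 402/2401) - 1532)/47943 - 1439*19/(-48401) = (-34607612/2401 - 1532)*(1/47943) - 27341*(-1/48401) = -38285944/2401*1/47943 + 27341/48401 = -38285944/115111143 + 27341/48401 = 1294175785219/5571494432343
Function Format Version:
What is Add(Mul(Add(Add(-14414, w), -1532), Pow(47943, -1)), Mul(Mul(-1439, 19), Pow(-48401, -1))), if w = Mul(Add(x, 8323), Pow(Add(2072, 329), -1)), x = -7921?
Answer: Rational(1294175785219, 5571494432343) ≈ 0.23229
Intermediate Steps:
w = Rational(402, 2401) (w = Mul(Add(-7921, 8323), Pow(Add(2072, 329), -1)) = Mul(402, Pow(2401, -1)) = Mul(402, Rational(1, 2401)) = Rational(402, 2401) ≈ 0.16743)
Add(Mul(Add(Add(-14414, w), -1532), Pow(47943, -1)), Mul(Mul(-1439, 19), Pow(-48401, -1))) = Add(Mul(Add(Add(-14414, Rational(402, 2401)), -1532), Pow(47943, -1)), Mul(Mul(-1439, 19), Pow(-48401, -1))) = Add(Mul(Add(Rational(-34607612, 2401), -1532), Rational(1, 47943)), Mul(-27341, Rational(-1, 48401))) = Add(Mul(Rational(-38285944, 2401), Rational(1, 47943)), Rational(27341, 48401)) = Add(Rational(-38285944, 115111143), Rational(27341, 48401)) = Rational(1294175785219, 5571494432343)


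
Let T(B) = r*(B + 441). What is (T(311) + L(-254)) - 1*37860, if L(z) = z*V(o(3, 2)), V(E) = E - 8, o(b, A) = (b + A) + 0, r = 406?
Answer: 268214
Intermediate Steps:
o(b, A) = A + b (o(b, A) = (A + b) + 0 = A + b)
T(B) = 179046 + 406*B (T(B) = 406*(B + 441) = 406*(441 + B) = 179046 + 406*B)
V(E) = -8 + E
L(z) = -3*z (L(z) = z*(-8 + (2 + 3)) = z*(-8 + 5) = z*(-3) = -3*z)
(T(311) + L(-254)) - 1*37860 = ((179046 + 406*311) - 3*(-254)) - 1*37860 = ((179046 + 126266) + 762) - 37860 = (305312 + 762) - 37860 = 306074 - 37860 = 268214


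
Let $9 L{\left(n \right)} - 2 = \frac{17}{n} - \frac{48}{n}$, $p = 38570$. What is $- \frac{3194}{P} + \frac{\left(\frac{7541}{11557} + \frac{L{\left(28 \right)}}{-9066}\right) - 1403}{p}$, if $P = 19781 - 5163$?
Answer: $- \frac{54199615806888275}{212667401770164432} \approx -0.25486$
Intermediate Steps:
$L{\left(n \right)} = \frac{2}{9} - \frac{31}{9 n}$ ($L{\left(n \right)} = \frac{2}{9} + \frac{\frac{17}{n} - \frac{48}{n}}{9} = \frac{2}{9} + \frac{\left(-31\right) \frac{1}{n}}{9} = \frac{2}{9} - \frac{31}{9 n}$)
$P = 14618$
$- \frac{3194}{P} + \frac{\left(\frac{7541}{11557} + \frac{L{\left(28 \right)}}{-9066}\right) - 1403}{p} = - \frac{3194}{14618} + \frac{\left(\frac{7541}{11557} + \frac{\frac{1}{9} \cdot \frac{1}{28} \left(-31 + 2 \cdot 28\right)}{-9066}\right) - 1403}{38570} = \left(-3194\right) \frac{1}{14618} + \left(\left(7541 \cdot \frac{1}{11557} + \frac{1}{9} \cdot \frac{1}{28} \left(-31 + 56\right) \left(- \frac{1}{9066}\right)\right) - 1403\right) \frac{1}{38570} = - \frac{1597}{7309} + \left(\left(\frac{7541}{11557} + \frac{1}{9} \cdot \frac{1}{28} \cdot 25 \left(- \frac{1}{9066}\right)\right) - 1403\right) \frac{1}{38570} = - \frac{1597}{7309} + \left(\left(\frac{7541}{11557} + \frac{25}{252} \left(- \frac{1}{9066}\right)\right) - 1403\right) \frac{1}{38570} = - \frac{1597}{7309} + \left(\left(\frac{7541}{11557} - \frac{25}{2284632}\right) - 1403\right) \frac{1}{38570} = - \frac{1597}{7309} + \left(\frac{2461160141}{3771927432} - 1403\right) \frac{1}{38570} = - \frac{1597}{7309} - \frac{1057910605391}{29096648210448} = - \frac{54199615806888275}{212667401770164432}$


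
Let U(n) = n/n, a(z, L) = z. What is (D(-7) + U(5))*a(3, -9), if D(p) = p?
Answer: -18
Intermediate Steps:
U(n) = 1
(D(-7) + U(5))*a(3, -9) = (-7 + 1)*3 = -6*3 = -18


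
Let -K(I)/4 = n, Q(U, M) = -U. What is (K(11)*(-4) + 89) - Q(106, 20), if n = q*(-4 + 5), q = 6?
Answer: 291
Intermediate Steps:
n = 6 (n = 6*(-4 + 5) = 6*1 = 6)
K(I) = -24 (K(I) = -4*6 = -24)
(K(11)*(-4) + 89) - Q(106, 20) = (-24*(-4) + 89) - (-1)*106 = (96 + 89) - 1*(-106) = 185 + 106 = 291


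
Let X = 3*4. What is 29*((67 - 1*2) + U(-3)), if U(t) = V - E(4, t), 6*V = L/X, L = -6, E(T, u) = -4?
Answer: 23983/12 ≈ 1998.6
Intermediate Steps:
X = 12
V = -1/12 (V = (-6/12)/6 = (-6*1/12)/6 = (⅙)*(-½) = -1/12 ≈ -0.083333)
U(t) = 47/12 (U(t) = -1/12 - 1*(-4) = -1/12 + 4 = 47/12)
29*((67 - 1*2) + U(-3)) = 29*((67 - 1*2) + 47/12) = 29*((67 - 2) + 47/12) = 29*(65 + 47/12) = 29*(827/12) = 23983/12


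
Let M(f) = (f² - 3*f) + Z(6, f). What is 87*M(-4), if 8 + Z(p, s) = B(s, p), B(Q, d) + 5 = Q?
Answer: 957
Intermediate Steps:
B(Q, d) = -5 + Q
Z(p, s) = -13 + s (Z(p, s) = -8 + (-5 + s) = -13 + s)
M(f) = -13 + f² - 2*f (M(f) = (f² - 3*f) + (-13 + f) = -13 + f² - 2*f)
87*M(-4) = 87*(-13 + (-4)² - 2*(-4)) = 87*(-13 + 16 + 8) = 87*11 = 957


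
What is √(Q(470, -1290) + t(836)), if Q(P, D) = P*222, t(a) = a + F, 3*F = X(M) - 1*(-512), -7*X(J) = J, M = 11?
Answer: √5161961/7 ≈ 324.57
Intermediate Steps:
X(J) = -J/7
F = 1191/7 (F = (-⅐*11 - 1*(-512))/3 = (-11/7 + 512)/3 = (⅓)*(3573/7) = 1191/7 ≈ 170.14)
t(a) = 1191/7 + a (t(a) = a + 1191/7 = 1191/7 + a)
Q(P, D) = 222*P
√(Q(470, -1290) + t(836)) = √(222*470 + (1191/7 + 836)) = √(104340 + 7043/7) = √(737423/7) = √5161961/7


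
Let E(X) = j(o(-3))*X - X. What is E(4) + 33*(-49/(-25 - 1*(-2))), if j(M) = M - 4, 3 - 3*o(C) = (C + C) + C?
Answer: 1525/23 ≈ 66.304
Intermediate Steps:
o(C) = 1 - C (o(C) = 1 - ((C + C) + C)/3 = 1 - (2*C + C)/3 = 1 - C)
j(M) = -4 + M
E(X) = -X (E(X) = (-4 + (1 - 1*(-3)))*X - X = (-4 + (1 + 3))*X - X = (-4 + 4)*X - X = 0*X - X = 0 - X = -X)
E(4) + 33*(-49/(-25 - 1*(-2))) = -1*4 + 33*(-49/(-25 - 1*(-2))) = -4 + 33*(-49/(-25 + 2)) = -4 + 33*(-49/(-23)) = -4 + 33*(-49*(-1/23)) = -4 + 33*(49/23) = -4 + 1617/23 = 1525/23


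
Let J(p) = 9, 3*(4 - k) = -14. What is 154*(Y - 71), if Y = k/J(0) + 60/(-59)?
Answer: -17431106/1593 ≈ -10942.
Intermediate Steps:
k = 26/3 (k = 4 - ⅓*(-14) = 4 + 14/3 = 26/3 ≈ 8.6667)
Y = -86/1593 (Y = (26/3)/9 + 60/(-59) = (26/3)*(⅑) + 60*(-1/59) = 26/27 - 60/59 = -86/1593 ≈ -0.053986)
154*(Y - 71) = 154*(-86/1593 - 71) = 154*(-113189/1593) = -17431106/1593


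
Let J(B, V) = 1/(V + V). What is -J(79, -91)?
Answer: 1/182 ≈ 0.0054945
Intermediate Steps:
J(B, V) = 1/(2*V)
-J(79, -91) = -1/(2*(-91)) = -(-1)/(2*91) = -1*(-1/182) = 1/182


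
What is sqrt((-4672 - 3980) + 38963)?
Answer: sqrt(30311) ≈ 174.10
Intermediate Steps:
sqrt((-4672 - 3980) + 38963) = sqrt(-8652 + 38963) = sqrt(30311)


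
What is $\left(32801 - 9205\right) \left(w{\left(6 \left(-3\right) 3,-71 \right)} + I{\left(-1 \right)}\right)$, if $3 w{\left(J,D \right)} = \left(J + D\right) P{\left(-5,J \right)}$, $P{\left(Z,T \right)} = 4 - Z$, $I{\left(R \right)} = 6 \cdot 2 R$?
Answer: $-9131652$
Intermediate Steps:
$I{\left(R \right)} = 12 R$
$w{\left(J,D \right)} = 3 D + 3 J$ ($w{\left(J,D \right)} = \frac{\left(J + D\right) \left(4 - -5\right)}{3} = \frac{\left(D + J\right) \left(4 + 5\right)}{3} = \frac{\left(D + J\right) 9}{3} = \frac{9 D + 9 J}{3} = 3 D + 3 J$)
$\left(32801 - 9205\right) \left(w{\left(6 \left(-3\right) 3,-71 \right)} + I{\left(-1 \right)}\right) = \left(32801 - 9205\right) \left(\left(3 \left(-71\right) + 3 \cdot 6 \left(-3\right) 3\right) + 12 \left(-1\right)\right) = 23596 \left(\left(-213 + 3 \left(\left(-18\right) 3\right)\right) - 12\right) = 23596 \left(\left(-213 + 3 \left(-54\right)\right) - 12\right) = 23596 \left(\left(-213 - 162\right) - 12\right) = 23596 \left(-375 - 12\right) = 23596 \left(-387\right) = -9131652$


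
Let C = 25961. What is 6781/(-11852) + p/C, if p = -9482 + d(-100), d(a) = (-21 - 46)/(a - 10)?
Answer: -15862824233/16922937460 ≈ -0.93736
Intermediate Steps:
d(a) = -67/(-10 + a)
p = -1042953/110 (p = -9482 - 67/(-10 - 100) = -9482 - 67/(-110) = -9482 - 67*(-1/110) = -9482 + 67/110 = -1042953/110 ≈ -9481.4)
6781/(-11852) + p/C = 6781/(-11852) - 1042953/110/25961 = 6781*(-1/11852) - 1042953/110*1/25961 = -6781/11852 - 1042953/2855710 = -15862824233/16922937460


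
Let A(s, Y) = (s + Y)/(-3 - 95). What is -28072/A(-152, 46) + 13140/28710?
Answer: -438785694/16907 ≈ -25953.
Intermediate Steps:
A(s, Y) = -Y/98 - s/98 (A(s, Y) = (Y + s)/(-98) = (Y + s)*(-1/98) = -Y/98 - s/98)
-28072/A(-152, 46) + 13140/28710 = -28072/(-1/98*46 - 1/98*(-152)) + 13140/28710 = -28072/(-23/49 + 76/49) + 13140*(1/28710) = -28072/53/49 + 146/319 = -28072*49/53 + 146/319 = -1375528/53 + 146/319 = -438785694/16907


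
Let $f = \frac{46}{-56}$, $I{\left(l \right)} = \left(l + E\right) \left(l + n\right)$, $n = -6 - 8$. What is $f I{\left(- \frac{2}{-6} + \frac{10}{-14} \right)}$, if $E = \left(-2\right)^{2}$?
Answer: $\frac{131974}{3087} \approx 42.752$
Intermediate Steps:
$E = 4$
$n = -14$ ($n = -6 - 8 = -14$)
$I{\left(l \right)} = \left(-14 + l\right) \left(4 + l\right)$ ($I{\left(l \right)} = \left(l + 4\right) \left(l - 14\right) = \left(4 + l\right) \left(-14 + l\right) = \left(-14 + l\right) \left(4 + l\right)$)
$f = - \frac{23}{28}$ ($f = 46 \left(- \frac{1}{56}\right) = - \frac{23}{28} \approx -0.82143$)
$f I{\left(- \frac{2}{-6} + \frac{10}{-14} \right)} = - \frac{23 \left(-56 + \left(- \frac{2}{-6} + \frac{10}{-14}\right)^{2} - 10 \left(- \frac{2}{-6} + \frac{10}{-14}\right)\right)}{28} = - \frac{23 \left(-56 + \left(\left(-2\right) \left(- \frac{1}{6}\right) + 10 \left(- \frac{1}{14}\right)\right)^{2} - 10 \left(\left(-2\right) \left(- \frac{1}{6}\right) + 10 \left(- \frac{1}{14}\right)\right)\right)}{28} = - \frac{23 \left(-56 + \left(\frac{1}{3} - \frac{5}{7}\right)^{2} - 10 \left(\frac{1}{3} - \frac{5}{7}\right)\right)}{28} = - \frac{23 \left(-56 + \left(- \frac{8}{21}\right)^{2} - - \frac{80}{21}\right)}{28} = - \frac{23 \left(-56 + \frac{64}{441} + \frac{80}{21}\right)}{28} = \left(- \frac{23}{28}\right) \left(- \frac{22952}{441}\right) = \frac{131974}{3087}$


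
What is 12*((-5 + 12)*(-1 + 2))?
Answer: 84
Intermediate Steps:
12*((-5 + 12)*(-1 + 2)) = 12*(7*1) = 12*7 = 84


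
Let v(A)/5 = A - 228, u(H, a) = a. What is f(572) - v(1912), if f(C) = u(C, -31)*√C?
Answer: -8420 - 62*√143 ≈ -9161.4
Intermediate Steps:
v(A) = -1140 + 5*A (v(A) = 5*(A - 228) = 5*(-228 + A) = -1140 + 5*A)
f(C) = -31*√C
f(572) - v(1912) = -62*√143 - (-1140 + 5*1912) = -62*√143 - (-1140 + 9560) = -62*√143 - 1*8420 = -62*√143 - 8420 = -8420 - 62*√143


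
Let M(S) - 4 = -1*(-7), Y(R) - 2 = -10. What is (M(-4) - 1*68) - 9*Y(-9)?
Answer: 15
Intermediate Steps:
Y(R) = -8 (Y(R) = 2 - 10 = -8)
M(S) = 11 (M(S) = 4 - 1*(-7) = 4 + 7 = 11)
(M(-4) - 1*68) - 9*Y(-9) = (11 - 1*68) - 9*(-8) = (11 - 68) + 72 = -57 + 72 = 15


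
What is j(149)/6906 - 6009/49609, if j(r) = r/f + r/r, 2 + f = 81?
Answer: -544507219/4510896761 ≈ -0.12071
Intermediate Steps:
f = 79 (f = -2 + 81 = 79)
j(r) = 1 + r/79 (j(r) = r/79 + r/r = r*(1/79) + 1 = r/79 + 1 = 1 + r/79)
j(149)/6906 - 6009/49609 = (1 + (1/79)*149)/6906 - 6009/49609 = (1 + 149/79)*(1/6906) - 6009*1/49609 = (228/79)*(1/6906) - 6009/49609 = 38/90929 - 6009/49609 = -544507219/4510896761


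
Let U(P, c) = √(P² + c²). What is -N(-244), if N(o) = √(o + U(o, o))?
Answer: -2*√(-61 + 61*√2) ≈ -10.053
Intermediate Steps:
N(o) = √(o + √2*√(o²)) (N(o) = √(o + √(o² + o²)) = √(o + √(2*o²)) = √(o + √2*√(o²)))
-N(-244) = -√(-244 + √2*√((-244)²)) = -√(-244 + √2*√59536) = -√(-244 + √2*244) = -√(-244 + 244*√2)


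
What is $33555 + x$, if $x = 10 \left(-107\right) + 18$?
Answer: $32503$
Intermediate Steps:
$x = -1052$ ($x = -1070 + 18 = -1052$)
$33555 + x = 33555 - 1052 = 32503$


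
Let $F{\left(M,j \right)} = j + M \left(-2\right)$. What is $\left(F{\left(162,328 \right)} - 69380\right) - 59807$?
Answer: $-129183$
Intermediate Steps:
$F{\left(M,j \right)} = j - 2 M$
$\left(F{\left(162,328 \right)} - 69380\right) - 59807 = \left(\left(328 - 324\right) - 69380\right) - 59807 = \left(4 - 69380\right) - 59807 = -69376 - 59807 = -129183$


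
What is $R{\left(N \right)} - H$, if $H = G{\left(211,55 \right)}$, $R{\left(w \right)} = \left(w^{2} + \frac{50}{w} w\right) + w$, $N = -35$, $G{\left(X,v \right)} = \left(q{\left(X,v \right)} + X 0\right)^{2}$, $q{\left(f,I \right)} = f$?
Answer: $-43281$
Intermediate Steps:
$G{\left(X,v \right)} = X^{2}$ ($G{\left(X,v \right)} = \left(X + X 0\right)^{2} = \left(X + 0\right)^{2} = X^{2}$)
$R{\left(w \right)} = 50 + w + w^{2}$ ($R{\left(w \right)} = \left(w^{2} + 50\right) + w = \left(50 + w^{2}\right) + w = 50 + w + w^{2}$)
$H = 44521$ ($H = 211^{2} = 44521$)
$R{\left(N \right)} - H = \left(50 - 35 + \left(-35\right)^{2}\right) - 44521 = \left(50 - 35 + 1225\right) - 44521 = 1240 - 44521 = -43281$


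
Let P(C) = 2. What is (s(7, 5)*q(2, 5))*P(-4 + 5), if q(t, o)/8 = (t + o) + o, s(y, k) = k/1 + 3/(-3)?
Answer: 768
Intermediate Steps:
s(y, k) = -1 + k (s(y, k) = k*1 + 3*(-⅓) = k - 1 = -1 + k)
q(t, o) = 8*t + 16*o (q(t, o) = 8*((t + o) + o) = 8*((o + t) + o) = 8*(t + 2*o) = 8*t + 16*o)
(s(7, 5)*q(2, 5))*P(-4 + 5) = ((-1 + 5)*(8*2 + 16*5))*2 = (4*(16 + 80))*2 = (4*96)*2 = 384*2 = 768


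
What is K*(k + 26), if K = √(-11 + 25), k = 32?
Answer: 58*√14 ≈ 217.02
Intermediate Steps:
K = √14 ≈ 3.7417
K*(k + 26) = √14*(32 + 26) = √14*58 = 58*√14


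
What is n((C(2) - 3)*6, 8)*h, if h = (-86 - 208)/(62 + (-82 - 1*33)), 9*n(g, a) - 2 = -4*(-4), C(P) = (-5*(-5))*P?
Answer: 588/53 ≈ 11.094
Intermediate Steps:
C(P) = 25*P
n(g, a) = 2 (n(g, a) = 2/9 + (-4*(-4))/9 = 2/9 + (1/9)*16 = 2/9 + 16/9 = 2)
h = 294/53 (h = -294/(62 + (-82 - 33)) = -294/(62 - 115) = -294/(-53) = -294*(-1/53) = 294/53 ≈ 5.5472)
n((C(2) - 3)*6, 8)*h = 2*(294/53) = 588/53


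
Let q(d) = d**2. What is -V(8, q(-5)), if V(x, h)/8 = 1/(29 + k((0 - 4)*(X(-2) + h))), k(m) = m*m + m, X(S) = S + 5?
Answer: -8/12461 ≈ -0.00064200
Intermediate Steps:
X(S) = 5 + S
k(m) = m + m**2 (k(m) = m**2 + m = m + m**2)
V(x, h) = 8/(29 + (-12 - 4*h)*(-11 - 4*h)) (V(x, h) = 8/(29 + ((0 - 4)*((5 - 2) + h))*(1 + (0 - 4)*((5 - 2) + h))) = 8/(29 + (-4*(3 + h))*(1 - 4*(3 + h))) = 8/(29 + (-12 - 4*h)*(1 + (-12 - 4*h))) = 8/(29 + (-12 - 4*h)*(-11 - 4*h)))
-V(8, q(-5)) = -8/(161 + 16*((-5)**2)**2 + 92*(-5)**2) = -8/(161 + 16*25**2 + 92*25) = -8/(161 + 16*625 + 2300) = -8/(161 + 10000 + 2300) = -8/12461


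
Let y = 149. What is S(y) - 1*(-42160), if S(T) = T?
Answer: 42309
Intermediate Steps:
S(y) - 1*(-42160) = 149 - 1*(-42160) = 149 + 42160 = 42309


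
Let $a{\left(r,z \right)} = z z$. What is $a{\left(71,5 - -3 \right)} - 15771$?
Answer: $-15707$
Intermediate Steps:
$a{\left(r,z \right)} = z^{2}$
$a{\left(71,5 - -3 \right)} - 15771 = \left(5 - -3\right)^{2} - 15771 = \left(5 + 3\right)^{2} - 15771 = 8^{2} - 15771 = 64 - 15771 = -15707$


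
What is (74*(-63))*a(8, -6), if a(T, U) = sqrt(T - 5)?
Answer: -4662*sqrt(3) ≈ -8074.8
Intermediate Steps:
a(T, U) = sqrt(-5 + T)
(74*(-63))*a(8, -6) = (74*(-63))*sqrt(-5 + 8) = -4662*sqrt(3)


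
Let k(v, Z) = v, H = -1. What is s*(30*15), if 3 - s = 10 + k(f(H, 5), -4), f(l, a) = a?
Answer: -5400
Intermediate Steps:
s = -12 (s = 3 - (10 + 5) = 3 - 1*15 = 3 - 15 = -12)
s*(30*15) = -360*15 = -12*450 = -5400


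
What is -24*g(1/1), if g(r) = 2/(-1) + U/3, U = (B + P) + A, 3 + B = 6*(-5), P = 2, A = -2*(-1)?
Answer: 280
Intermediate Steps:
A = 2
B = -33 (B = -3 + 6*(-5) = -3 - 30 = -33)
U = -29 (U = (-33 + 2) + 2 = -31 + 2 = -29)
g(r) = -35/3 (g(r) = 2/(-1) - 29/3 = 2*(-1) - 29*⅓ = -2 - 29/3 = -35/3)
-24*g(1/1) = -24*(-35/3) = 280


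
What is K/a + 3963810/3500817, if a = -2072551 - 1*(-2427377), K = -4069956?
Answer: -2140284717832/207030148807 ≈ -10.338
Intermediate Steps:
a = 354826 (a = -2072551 + 2427377 = 354826)
K/a + 3963810/3500817 = -4069956/354826 + 3963810/3500817 = -4069956*1/354826 + 3963810*(1/3500817) = -2034978/177413 + 1321270/1166939 = -2140284717832/207030148807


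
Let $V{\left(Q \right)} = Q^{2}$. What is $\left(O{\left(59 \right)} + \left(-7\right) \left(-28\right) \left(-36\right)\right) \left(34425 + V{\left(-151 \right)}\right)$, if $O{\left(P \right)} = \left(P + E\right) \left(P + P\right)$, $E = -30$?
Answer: $-207959284$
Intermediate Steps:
$O{\left(P \right)} = 2 P \left(-30 + P\right)$ ($O{\left(P \right)} = \left(P - 30\right) \left(P + P\right) = \left(-30 + P\right) 2 P = 2 P \left(-30 + P\right)$)
$\left(O{\left(59 \right)} + \left(-7\right) \left(-28\right) \left(-36\right)\right) \left(34425 + V{\left(-151 \right)}\right) = \left(2 \cdot 59 \left(-30 + 59\right) + \left(-7\right) \left(-28\right) \left(-36\right)\right) \left(34425 + \left(-151\right)^{2}\right) = \left(2 \cdot 59 \cdot 29 + 196 \left(-36\right)\right) \left(34425 + 22801\right) = \left(3422 - 7056\right) 57226 = \left(-3634\right) 57226 = -207959284$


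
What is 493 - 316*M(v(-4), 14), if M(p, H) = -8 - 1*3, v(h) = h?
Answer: 3969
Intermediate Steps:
M(p, H) = -11 (M(p, H) = -8 - 3 = -11)
493 - 316*M(v(-4), 14) = 493 - 316*(-11) = 493 + 3476 = 3969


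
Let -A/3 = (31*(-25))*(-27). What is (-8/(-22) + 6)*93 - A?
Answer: 697035/11 ≈ 63367.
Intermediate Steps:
A = -62775 (A = -3*31*(-25)*(-27) = -(-2325)*(-27) = -3*20925 = -62775)
(-8/(-22) + 6)*93 - A = (-8/(-22) + 6)*93 - 1*(-62775) = (-8*(-1/22) + 6)*93 + 62775 = (4/11 + 6)*93 + 62775 = (70/11)*93 + 62775 = 6510/11 + 62775 = 697035/11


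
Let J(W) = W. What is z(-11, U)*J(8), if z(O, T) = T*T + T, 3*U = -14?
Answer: 1232/9 ≈ 136.89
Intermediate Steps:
U = -14/3 (U = (⅓)*(-14) = -14/3 ≈ -4.6667)
z(O, T) = T + T² (z(O, T) = T² + T = T + T²)
z(-11, U)*J(8) = -14*(1 - 14/3)/3*8 = -14/3*(-11/3)*8 = (154/9)*8 = 1232/9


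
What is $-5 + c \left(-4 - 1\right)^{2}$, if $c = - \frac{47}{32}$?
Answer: $- \frac{1335}{32} \approx -41.719$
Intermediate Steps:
$c = - \frac{47}{32}$ ($c = \left(-47\right) \frac{1}{32} = - \frac{47}{32} \approx -1.4688$)
$-5 + c \left(-4 - 1\right)^{2} = -5 - \frac{47 \left(-4 - 1\right)^{2}}{32} = -5 - \frac{47 \left(-5\right)^{2}}{32} = -5 - \frac{1175}{32} = - \frac{1335}{32}$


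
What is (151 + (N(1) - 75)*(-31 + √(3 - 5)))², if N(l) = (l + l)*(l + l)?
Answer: 5521822 - 333984*I*√2 ≈ 5.5218e+6 - 4.7232e+5*I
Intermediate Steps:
N(l) = 4*l² (N(l) = (2*l)*(2*l) = 4*l²)
(151 + (N(1) - 75)*(-31 + √(3 - 5)))² = (151 + (4*1² - 75)*(-31 + √(3 - 5)))² = (151 + (4*1 - 75)*(-31 + √(-2)))² = (151 + (4 - 75)*(-31 + I*√2))² = (151 - 71*(-31 + I*√2))² = (151 + (2201 - 71*I*√2))² = (2352 - 71*I*√2)²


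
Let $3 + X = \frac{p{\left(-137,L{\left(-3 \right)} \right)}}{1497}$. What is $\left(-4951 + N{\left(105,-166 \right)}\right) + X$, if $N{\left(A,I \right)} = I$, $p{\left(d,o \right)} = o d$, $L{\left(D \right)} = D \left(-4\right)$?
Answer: $- \frac{2555428}{499} \approx -5121.1$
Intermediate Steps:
$L{\left(D \right)} = - 4 D$
$p{\left(d,o \right)} = d o$
$X = - \frac{2045}{499}$ ($X = -3 + \frac{\left(-137\right) \left(\left(-4\right) \left(-3\right)\right)}{1497} = -3 + \left(-137\right) 12 \cdot \frac{1}{1497} = -3 - \frac{548}{499} = - \frac{2045}{499} \approx -4.0982$)
$\left(-4951 + N{\left(105,-166 \right)}\right) + X = \left(-4951 - 166\right) - \frac{2045}{499} = -5117 - \frac{2045}{499} = - \frac{2555428}{499}$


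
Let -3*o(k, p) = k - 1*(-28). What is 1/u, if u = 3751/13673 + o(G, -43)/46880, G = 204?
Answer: 1986540/541703 ≈ 3.6672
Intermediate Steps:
o(k, p) = -28/3 - k/3 (o(k, p) = -(k - 1*(-28))/3 = -(k + 28)/3 = -(28 + k)/3 = -28/3 - k/3)
u = 541703/1986540 (u = 3751/13673 + (-28/3 - ⅓*204)/46880 = 3751*(1/13673) + (-28/3 - 68)*(1/46880) = 31/113 - 232/3*1/46880 = 31/113 - 29/17580 = 541703/1986540 ≈ 0.27269)
1/u = 1/(541703/1986540) = 1986540/541703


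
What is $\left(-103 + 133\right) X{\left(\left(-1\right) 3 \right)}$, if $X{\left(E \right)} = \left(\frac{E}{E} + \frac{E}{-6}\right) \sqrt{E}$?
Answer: $45 i \sqrt{3} \approx 77.942 i$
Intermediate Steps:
$X{\left(E \right)} = \sqrt{E} \left(1 - \frac{E}{6}\right)$ ($X{\left(E \right)} = \left(1 + E \left(- \frac{1}{6}\right)\right) \sqrt{E} = \left(1 - \frac{E}{6}\right) \sqrt{E} = \sqrt{E} \left(1 - \frac{E}{6}\right)$)
$\left(-103 + 133\right) X{\left(\left(-1\right) 3 \right)} = \left(-103 + 133\right) \frac{\sqrt{\left(-1\right) 3} \left(6 - \left(-1\right) 3\right)}{6} = 30 \frac{\sqrt{-3} \left(6 - -3\right)}{6} = 30 \frac{i \sqrt{3} \left(6 + 3\right)}{6} = 30 \cdot \frac{1}{6} i \sqrt{3} \cdot 9 = 30 \frac{3 i \sqrt{3}}{2} = 45 i \sqrt{3}$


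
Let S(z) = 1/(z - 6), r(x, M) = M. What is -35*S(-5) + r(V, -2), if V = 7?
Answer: 13/11 ≈ 1.1818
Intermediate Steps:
S(z) = 1/(-6 + z)
-35*S(-5) + r(V, -2) = -35/(-6 - 5) - 2 = -35/(-11) - 2 = -35*(-1/11) - 2 = 35/11 - 2 = 13/11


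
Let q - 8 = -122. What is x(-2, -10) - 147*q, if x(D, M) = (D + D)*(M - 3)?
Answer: 16810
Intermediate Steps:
x(D, M) = 2*D*(-3 + M) (x(D, M) = (2*D)*(-3 + M) = 2*D*(-3 + M))
q = -114 (q = 8 - 122 = -114)
x(-2, -10) - 147*q = 2*(-2)*(-3 - 10) - 147*(-114) = 2*(-2)*(-13) + 16758 = 52 + 16758 = 16810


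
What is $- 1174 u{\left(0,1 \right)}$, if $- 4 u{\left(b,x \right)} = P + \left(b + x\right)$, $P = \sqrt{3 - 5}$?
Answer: $\frac{587}{2} + \frac{587 i \sqrt{2}}{2} \approx 293.5 + 415.07 i$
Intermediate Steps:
$P = i \sqrt{2}$ ($P = \sqrt{-2} = i \sqrt{2} \approx 1.4142 i$)
$u{\left(b,x \right)} = - \frac{b}{4} - \frac{x}{4} - \frac{i \sqrt{2}}{4}$ ($u{\left(b,x \right)} = - \frac{i \sqrt{2} + \left(b + x\right)}{4} = - \frac{b + x + i \sqrt{2}}{4} = - \frac{b}{4} - \frac{x}{4} - \frac{i \sqrt{2}}{4}$)
$- 1174 u{\left(0,1 \right)} = - 1174 \left(\left(- \frac{1}{4}\right) 0 - \frac{1}{4} - \frac{i \sqrt{2}}{4}\right) = - 1174 \left(0 - \frac{1}{4} - \frac{i \sqrt{2}}{4}\right) = - 1174 \left(- \frac{1}{4} - \frac{i \sqrt{2}}{4}\right) = \frac{587}{2} + \frac{587 i \sqrt{2}}{2}$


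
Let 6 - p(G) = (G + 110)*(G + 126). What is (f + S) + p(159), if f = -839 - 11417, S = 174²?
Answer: -58639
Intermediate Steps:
p(G) = 6 - (110 + G)*(126 + G) (p(G) = 6 - (G + 110)*(G + 126) = 6 - (110 + G)*(126 + G))
S = 30276
f = -12256
(f + S) + p(159) = (-12256 + 30276) + (-13854 - 1*159² - 236*159) = 18020 + (-13854 - 1*25281 - 37524) = 18020 + (-13854 - 25281 - 37524) = 18020 - 76659 = -58639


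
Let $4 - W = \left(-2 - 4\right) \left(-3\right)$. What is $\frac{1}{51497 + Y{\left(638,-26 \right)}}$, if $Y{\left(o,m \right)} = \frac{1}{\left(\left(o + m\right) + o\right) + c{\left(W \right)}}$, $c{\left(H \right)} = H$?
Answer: $\frac{1236}{63650293} \approx 1.9419 \cdot 10^{-5}$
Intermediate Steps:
$W = -14$ ($W = 4 - \left(-2 - 4\right) \left(-3\right) = 4 - \left(-6\right) \left(-3\right) = 4 - 18 = -14$)
$Y{\left(o,m \right)} = \frac{1}{-14 + m + 2 o}$ ($Y{\left(o,m \right)} = \frac{1}{\left(\left(o + m\right) + o\right) - 14} = \frac{1}{\left(\left(m + o\right) + o\right) - 14} = \frac{1}{\left(m + 2 o\right) - 14} = \frac{1}{-14 + m + 2 o}$)
$\frac{1}{51497 + Y{\left(638,-26 \right)}} = \frac{1}{51497 + \frac{1}{-14 - 26 + 2 \cdot 638}} = \frac{1}{51497 + \frac{1}{-14 - 26 + 1276}} = \frac{1}{51497 + \frac{1}{1236}} = \frac{1}{\frac{63650293}{1236}} = \frac{1236}{63650293}$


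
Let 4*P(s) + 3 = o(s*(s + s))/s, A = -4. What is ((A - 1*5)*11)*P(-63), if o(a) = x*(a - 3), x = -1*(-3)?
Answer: 131967/14 ≈ 9426.2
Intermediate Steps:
x = 3
o(a) = -9 + 3*a (o(a) = 3*(a - 3) = 3*(-3 + a) = -9 + 3*a)
P(s) = -¾ + (-9 + 6*s²)/(4*s) (P(s) = -¾ + ((-9 + 3*(s*(s + s)))/s)/4 = -¾ + ((-9 + 3*(s*(2*s)))/s)/4 = -¾ + ((-9 + 3*(2*s²))/s)/4 = -¾ + ((-9 + 6*s²)/s)/4 = -¾ + (-9 + 6*s²)/(4*s))
((A - 1*5)*11)*P(-63) = ((-4 - 1*5)*11)*((¾)*(-3 - 1*(-63) + 2*(-63)²)/(-63)) = ((-4 - 5)*11)*((¾)*(-1/63)*(-3 + 63 + 2*3969)) = (-9*11)*((¾)*(-1/63)*(-3 + 63 + 7938)) = -297*(-1)*7998/(4*63) = -99*(-1333/14) = 131967/14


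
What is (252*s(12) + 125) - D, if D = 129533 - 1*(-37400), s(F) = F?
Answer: -163784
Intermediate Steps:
D = 166933 (D = 129533 + 37400 = 166933)
(252*s(12) + 125) - D = (252*12 + 125) - 1*166933 = (3024 + 125) - 166933 = 3149 - 166933 = -163784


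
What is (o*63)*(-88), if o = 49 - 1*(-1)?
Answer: -277200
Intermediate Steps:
o = 50 (o = 49 + 1 = 50)
(o*63)*(-88) = (50*63)*(-88) = 3150*(-88) = -277200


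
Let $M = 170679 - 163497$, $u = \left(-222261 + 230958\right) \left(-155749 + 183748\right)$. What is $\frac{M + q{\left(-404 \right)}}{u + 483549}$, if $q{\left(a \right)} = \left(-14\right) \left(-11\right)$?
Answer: $\frac{262}{8713959} \approx 3.0067 \cdot 10^{-5}$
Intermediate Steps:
$q{\left(a \right)} = 154$
$u = 243507303$ ($u = 8697 \cdot 27999 = 243507303$)
$M = 7182$ ($M = 170679 - 163497 = 7182$)
$\frac{M + q{\left(-404 \right)}}{u + 483549} = \frac{7182 + 154}{243507303 + 483549} = \frac{7336}{243990852} = 7336 \cdot \frac{1}{243990852} = \frac{262}{8713959}$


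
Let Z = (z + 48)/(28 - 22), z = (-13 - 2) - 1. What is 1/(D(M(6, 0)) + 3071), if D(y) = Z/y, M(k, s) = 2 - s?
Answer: 3/9221 ≈ 0.00032534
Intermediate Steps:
z = -16 (z = -15 - 1 = -16)
Z = 16/3 (Z = (-16 + 48)/(28 - 22) = 32/6 = 32*(1/6) = 16/3 ≈ 5.3333)
D(y) = 16/(3*y)
1/(D(M(6, 0)) + 3071) = 1/(16/(3*(2 - 1*0)) + 3071) = 1/(16/(3*(2 + 0)) + 3071) = 1/((16/3)/2 + 3071) = 1/((16/3)*(1/2) + 3071) = 1/(8/3 + 3071) = 1/(9221/3) = 3/9221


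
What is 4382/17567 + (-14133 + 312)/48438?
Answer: -10179397/283636782 ≈ -0.035889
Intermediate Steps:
4382/17567 + (-14133 + 312)/48438 = 4382*(1/17567) - 13821*1/48438 = 4382/17567 - 4607/16146 = -10179397/283636782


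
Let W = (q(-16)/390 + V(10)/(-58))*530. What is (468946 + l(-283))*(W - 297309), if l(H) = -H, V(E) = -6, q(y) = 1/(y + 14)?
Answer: -315505110193775/2262 ≈ -1.3948e+11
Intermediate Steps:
q(y) = 1/(14 + y)
W = 122483/2262 (W = (1/((14 - 16)*390) - 6/(-58))*530 = ((1/390)/(-2) - 6*(-1/58))*530 = (-1/2*1/390 + 3/29)*530 = (-1/780 + 3/29)*530 = (2311/22620)*530 = 122483/2262 ≈ 54.148)
(468946 + l(-283))*(W - 297309) = (468946 - 1*(-283))*(122483/2262 - 297309) = (468946 + 283)*(-672390475/2262) = 469229*(-672390475/2262) = -315505110193775/2262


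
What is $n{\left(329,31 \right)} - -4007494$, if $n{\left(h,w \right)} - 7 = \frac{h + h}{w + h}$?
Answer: $\frac{721350509}{180} \approx 4.0075 \cdot 10^{6}$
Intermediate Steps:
$n{\left(h,w \right)} = 7 + \frac{2 h}{h + w}$ ($n{\left(h,w \right)} = 7 + \frac{h + h}{w + h} = 7 + \frac{2 h}{h + w}$)
$n{\left(329,31 \right)} - -4007494 = \frac{7 \cdot 31 + 9 \cdot 329}{329 + 31} - -4007494 = \frac{217 + 2961}{360} + 4007494 = \frac{1}{360} \cdot 3178 + 4007494 = \frac{1589}{180} + 4007494 = \frac{721350509}{180}$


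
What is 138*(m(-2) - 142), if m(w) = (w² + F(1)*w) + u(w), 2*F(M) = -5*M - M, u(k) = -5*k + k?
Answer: -17112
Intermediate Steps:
u(k) = -4*k
F(M) = -3*M (F(M) = (-5*M - M)/2 = (-6*M)/2 = -3*M)
m(w) = w² - 7*w (m(w) = (w² + (-3*1)*w) - 4*w = (w² - 3*w) - 4*w = w² - 7*w)
138*(m(-2) - 142) = 138*(-2*(-7 - 2) - 142) = 138*(-2*(-9) - 142) = 138*(18 - 142) = 138*(-124) = -17112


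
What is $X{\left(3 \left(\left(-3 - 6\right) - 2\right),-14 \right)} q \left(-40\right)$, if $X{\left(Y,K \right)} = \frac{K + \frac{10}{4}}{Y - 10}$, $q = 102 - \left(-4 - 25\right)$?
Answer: $- \frac{60260}{43} \approx -1401.4$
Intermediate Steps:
$q = 131$ ($q = 102 - -29 = 102 + 29 = 131$)
$X{\left(Y,K \right)} = \frac{\frac{5}{2} + K}{-10 + Y}$ ($X{\left(Y,K \right)} = \frac{K + 10 \cdot \frac{1}{4}}{-10 + Y} = \frac{K + \frac{5}{2}}{-10 + Y} = \frac{\frac{5}{2} + K}{-10 + Y}$)
$X{\left(3 \left(\left(-3 - 6\right) - 2\right),-14 \right)} q \left(-40\right) = \frac{\frac{5}{2} - 14}{-10 + 3 \left(\left(-3 - 6\right) - 2\right)} 131 \left(-40\right) = \frac{1}{-10 + 3 \left(\left(-3 - 6\right) - 2\right)} \left(- \frac{23}{2}\right) 131 \left(-40\right) = \frac{1}{-10 + 3 \left(-9 - 2\right)} \left(- \frac{23}{2}\right) 131 \left(-40\right) = \frac{1}{-10 + 3 \left(-11\right)} \left(- \frac{23}{2}\right) 131 \left(-40\right) = \frac{1}{-10 - 33} \left(- \frac{23}{2}\right) 131 \left(-40\right) = \frac{1}{-43} \left(- \frac{23}{2}\right) 131 \left(-40\right) = \left(- \frac{1}{43}\right) \left(- \frac{23}{2}\right) 131 \left(-40\right) = \frac{23}{86} \cdot 131 \left(-40\right) = \frac{3013}{86} \left(-40\right) = - \frac{60260}{43}$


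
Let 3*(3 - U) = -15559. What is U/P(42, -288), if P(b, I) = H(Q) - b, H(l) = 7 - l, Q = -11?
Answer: -1946/9 ≈ -216.22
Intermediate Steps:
U = 15568/3 (U = 3 - ⅓*(-15559) = 3 + 15559/3 = 15568/3 ≈ 5189.3)
P(b, I) = 18 - b (P(b, I) = (7 - 1*(-11)) - b = (7 + 11) - b = 18 - b)
U/P(42, -288) = 15568/(3*(18 - 1*42)) = 15568/(3*(18 - 42)) = (15568/3)/(-24) = (15568/3)*(-1/24) = -1946/9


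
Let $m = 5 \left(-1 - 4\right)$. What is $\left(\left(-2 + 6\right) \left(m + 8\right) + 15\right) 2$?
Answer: $-106$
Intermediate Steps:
$m = -25$ ($m = 5 \left(-5\right) = -25$)
$\left(\left(-2 + 6\right) \left(m + 8\right) + 15\right) 2 = \left(\left(-2 + 6\right) \left(-25 + 8\right) + 15\right) 2 = \left(4 \left(-17\right) + 15\right) 2 = \left(-68 + 15\right) 2 = \left(-53\right) 2 = -106$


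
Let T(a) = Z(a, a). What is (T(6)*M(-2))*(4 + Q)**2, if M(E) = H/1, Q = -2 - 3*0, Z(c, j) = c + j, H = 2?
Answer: 96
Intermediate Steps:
T(a) = 2*a (T(a) = a + a = 2*a)
Q = -2 (Q = -2 + 0 = -2)
M(E) = 2 (M(E) = 2/1 = 2*1 = 2)
(T(6)*M(-2))*(4 + Q)**2 = ((2*6)*2)*(4 - 2)**2 = (12*2)*2**2 = 24*4 = 96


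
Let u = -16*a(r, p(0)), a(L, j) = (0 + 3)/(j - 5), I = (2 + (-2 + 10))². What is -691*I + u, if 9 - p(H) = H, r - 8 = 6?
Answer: -69112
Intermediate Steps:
r = 14 (r = 8 + 6 = 14)
p(H) = 9 - H
I = 100 (I = (2 + 8)² = 10² = 100)
a(L, j) = 3/(-5 + j)
u = -12 (u = -48/(-5 + (9 - 1*0)) = -48/(-5 + (9 + 0)) = -48/(-5 + 9) = -48/4 = -16*¾ = -12)
-691*I + u = -691*100 - 12 = -69100 - 12 = -69112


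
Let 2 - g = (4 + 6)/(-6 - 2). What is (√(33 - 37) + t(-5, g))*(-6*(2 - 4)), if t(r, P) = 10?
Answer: 120 + 24*I ≈ 120.0 + 24.0*I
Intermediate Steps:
g = 13/4 (g = 2 - (4 + 6)/(-6 - 2) = 2 - 10/(-8) = 2 - 10*(-1)/8 = 2 - 1*(-5/4) = 2 + 5/4 = 13/4 ≈ 3.2500)
(√(33 - 37) + t(-5, g))*(-6*(2 - 4)) = (√(33 - 37) + 10)*(-6*(2 - 4)) = (√(-4) + 10)*(-6*(-2)) = (2*I + 10)*12 = (10 + 2*I)*12 = 120 + 24*I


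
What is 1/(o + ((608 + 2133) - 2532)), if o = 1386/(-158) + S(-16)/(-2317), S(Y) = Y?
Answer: 183043/36651570 ≈ 0.0049941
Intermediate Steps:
o = -1604417/183043 (o = 1386/(-158) - 16/(-2317) = 1386*(-1/158) - 16*(-1/2317) = -693/79 + 16/2317 = -1604417/183043 ≈ -8.7652)
1/(o + ((608 + 2133) - 2532)) = 1/(-1604417/183043 + ((608 + 2133) - 2532)) = 1/(-1604417/183043 + (2741 - 2532)) = 1/(-1604417/183043 + 209) = 1/(36651570/183043) = 183043/36651570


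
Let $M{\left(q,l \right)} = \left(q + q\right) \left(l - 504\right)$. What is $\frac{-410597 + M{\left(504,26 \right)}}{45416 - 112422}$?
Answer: $\frac{892421}{67006} \approx 13.319$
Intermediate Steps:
$M{\left(q,l \right)} = 2 q \left(-504 + l\right)$
$\frac{-410597 + M{\left(504,26 \right)}}{45416 - 112422} = \frac{-410597 + 2 \cdot 504 \left(-504 + 26\right)}{45416 - 112422} = \frac{-410597 + 2 \cdot 504 \left(-478\right)}{-67006} = \left(-410597 - 481824\right) \left(- \frac{1}{67006}\right) = \left(-892421\right) \left(- \frac{1}{67006}\right) = \frac{892421}{67006}$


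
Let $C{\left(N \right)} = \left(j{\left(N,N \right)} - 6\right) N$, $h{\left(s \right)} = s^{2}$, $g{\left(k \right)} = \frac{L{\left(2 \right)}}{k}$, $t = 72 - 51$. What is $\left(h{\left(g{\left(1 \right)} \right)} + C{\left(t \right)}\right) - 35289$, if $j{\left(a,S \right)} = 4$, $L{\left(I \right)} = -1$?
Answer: $-35330$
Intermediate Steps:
$t = 21$
$g{\left(k \right)} = - \frac{1}{k}$
$C{\left(N \right)} = - 2 N$ ($C{\left(N \right)} = \left(4 - 6\right) N = - 2 N$)
$\left(h{\left(g{\left(1 \right)} \right)} + C{\left(t \right)}\right) - 35289 = \left(\left(- 1^{-1}\right)^{2} - 42\right) - 35289 = \left(\left(\left(-1\right) 1\right)^{2} - 42\right) - 35289 = \left(\left(-1\right)^{2} - 42\right) - 35289 = \left(1 - 42\right) - 35289 = -41 - 35289 = -35330$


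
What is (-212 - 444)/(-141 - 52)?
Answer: 656/193 ≈ 3.3990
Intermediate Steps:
(-212 - 444)/(-141 - 52) = -656/(-193) = -656*(-1/193) = 656/193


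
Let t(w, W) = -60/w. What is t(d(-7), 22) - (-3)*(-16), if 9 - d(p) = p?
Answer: -207/4 ≈ -51.750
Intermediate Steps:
d(p) = 9 - p
t(d(-7), 22) - (-3)*(-16) = -60/(9 - 1*(-7)) - (-3)*(-16) = -60/(9 + 7) - 1*48 = -60/16 - 48 = -60*1/16 - 48 = -15/4 - 48 = -207/4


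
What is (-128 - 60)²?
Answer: 35344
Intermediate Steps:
(-128 - 60)² = (-188)² = 35344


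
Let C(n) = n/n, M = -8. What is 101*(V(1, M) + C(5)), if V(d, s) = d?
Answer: 202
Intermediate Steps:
C(n) = 1
101*(V(1, M) + C(5)) = 101*(1 + 1) = 101*2 = 202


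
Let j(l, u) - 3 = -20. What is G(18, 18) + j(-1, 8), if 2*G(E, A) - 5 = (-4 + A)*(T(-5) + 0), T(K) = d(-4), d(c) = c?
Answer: -85/2 ≈ -42.500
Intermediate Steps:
j(l, u) = -17 (j(l, u) = 3 - 20 = -17)
T(K) = -4
G(E, A) = 21/2 - 2*A (G(E, A) = 5/2 + ((-4 + A)*(-4 + 0))/2 = 5/2 + ((-4 + A)*(-4))/2 = 5/2 + (16 - 4*A)/2 = 5/2 + (8 - 2*A) = 21/2 - 2*A)
G(18, 18) + j(-1, 8) = (21/2 - 2*18) - 17 = (21/2 - 36) - 17 = -51/2 - 17 = -85/2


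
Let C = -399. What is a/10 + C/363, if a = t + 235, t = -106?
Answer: 14279/1210 ≈ 11.801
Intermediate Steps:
a = 129 (a = -106 + 235 = 129)
a/10 + C/363 = 129/10 - 399/363 = 129*(1/10) - 399*1/363 = 129/10 - 133/121 = 14279/1210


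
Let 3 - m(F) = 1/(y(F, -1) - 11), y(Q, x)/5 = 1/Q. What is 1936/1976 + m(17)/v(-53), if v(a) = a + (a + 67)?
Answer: 121435/134862 ≈ 0.90044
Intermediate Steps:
y(Q, x) = 5/Q
v(a) = 67 + 2*a (v(a) = a + (67 + a) = 67 + 2*a)
m(F) = 3 - 1/(-11 + 5/F) (m(F) = 3 - 1/(5/F - 11) = 3 - 1/(-11 + 5/F))
1936/1976 + m(17)/v(-53) = 1936/1976 + ((-15 + 34*17)/(-5 + 11*17))/(67 + 2*(-53)) = 1936*(1/1976) + ((-15 + 578)/(-5 + 187))/(67 - 106) = 242/247 + (563/182)/(-39) = 242/247 + ((1/182)*563)*(-1/39) = 242/247 + (563/182)*(-1/39) = 242/247 - 563/7098 = 121435/134862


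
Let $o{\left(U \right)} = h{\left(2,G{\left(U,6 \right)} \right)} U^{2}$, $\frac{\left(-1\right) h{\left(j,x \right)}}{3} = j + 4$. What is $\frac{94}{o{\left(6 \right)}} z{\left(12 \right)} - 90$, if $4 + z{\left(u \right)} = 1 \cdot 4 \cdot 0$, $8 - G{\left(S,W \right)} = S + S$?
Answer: $- \frac{7243}{81} \approx -89.42$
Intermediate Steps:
$G{\left(S,W \right)} = 8 - 2 S$ ($G{\left(S,W \right)} = 8 - \left(S + S\right) = 8 - 2 S$)
$z{\left(u \right)} = -4$ ($z{\left(u \right)} = -4 + 1 \cdot 4 \cdot 0 = -4 + 4 \cdot 0 = -4 + 0 = -4$)
$h{\left(j,x \right)} = -12 - 3 j$ ($h{\left(j,x \right)} = - 3 \left(j + 4\right) = - 3 \left(4 + j\right) = -12 - 3 j$)
$o{\left(U \right)} = - 18 U^{2}$ ($o{\left(U \right)} = \left(-12 - 6\right) U^{2} = - 18 U^{2}$)
$\frac{94}{o{\left(6 \right)}} z{\left(12 \right)} - 90 = \frac{94}{\left(-18\right) 6^{2}} \left(-4\right) - 90 = \frac{94}{\left(-18\right) 36} \left(-4\right) - 90 = \frac{94}{-648} \left(-4\right) - 90 = 94 \left(- \frac{1}{648}\right) \left(-4\right) - 90 = \left(- \frac{47}{324}\right) \left(-4\right) - 90 = \frac{47}{81} - 90 = - \frac{7243}{81}$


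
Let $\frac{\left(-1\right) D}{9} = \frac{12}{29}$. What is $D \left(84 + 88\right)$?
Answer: $- \frac{18576}{29} \approx -640.55$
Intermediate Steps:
$D = - \frac{108}{29}$ ($D = - 9 \cdot \frac{12}{29} = - 9 \cdot 12 \cdot \frac{1}{29} = \left(-9\right) \frac{12}{29} = - \frac{108}{29} \approx -3.7241$)
$D \left(84 + 88\right) = - \frac{108 \left(84 + 88\right)}{29} = \left(- \frac{108}{29}\right) 172 = - \frac{18576}{29}$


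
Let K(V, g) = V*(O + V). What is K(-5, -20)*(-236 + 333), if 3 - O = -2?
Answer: 0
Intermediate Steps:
O = 5 (O = 3 - 1*(-2) = 3 + 2 = 5)
K(V, g) = V*(5 + V)
K(-5, -20)*(-236 + 333) = (-5*(5 - 5))*(-236 + 333) = -5*0*97 = 0*97 = 0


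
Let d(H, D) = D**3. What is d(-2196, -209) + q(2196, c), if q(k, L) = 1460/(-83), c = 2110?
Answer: -757735767/83 ≈ -9.1293e+6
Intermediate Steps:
q(k, L) = -1460/83 (q(k, L) = 1460*(-1/83) = -1460/83)
d(-2196, -209) + q(2196, c) = (-209)**3 - 1460/83 = -9129329 - 1460/83 = -757735767/83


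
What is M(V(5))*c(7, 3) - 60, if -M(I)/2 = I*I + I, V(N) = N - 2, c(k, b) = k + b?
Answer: -300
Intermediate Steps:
c(k, b) = b + k
V(N) = -2 + N
M(I) = -2*I - 2*I**2 (M(I) = -2*(I*I + I) = -2*(I**2 + I) = -2*(I + I**2) = -2*I - 2*I**2)
M(V(5))*c(7, 3) - 60 = (-2*(-2 + 5)*(1 + (-2 + 5)))*(3 + 7) - 60 = -2*3*(1 + 3)*10 - 60 = -2*3*4*10 - 60 = -24*10 - 60 = -240 - 60 = -300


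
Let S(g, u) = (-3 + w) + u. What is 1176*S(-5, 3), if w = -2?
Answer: -2352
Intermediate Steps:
S(g, u) = -5 + u (S(g, u) = (-3 - 2) + u = -5 + u)
1176*S(-5, 3) = 1176*(-5 + 3) = 1176*(-2) = -2352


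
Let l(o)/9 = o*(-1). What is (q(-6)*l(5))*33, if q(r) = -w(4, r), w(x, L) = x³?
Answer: 95040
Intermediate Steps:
q(r) = -64 (q(r) = -1*4³ = -1*64 = -64)
l(o) = -9*o (l(o) = 9*(o*(-1)) = 9*(-o) = -9*o)
(q(-6)*l(5))*33 = -(-576)*5*33 = -64*(-45)*33 = 2880*33 = 95040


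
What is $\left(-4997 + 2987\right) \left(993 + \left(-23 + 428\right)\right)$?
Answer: $-2809980$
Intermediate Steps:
$\left(-4997 + 2987\right) \left(993 + \left(-23 + 428\right)\right) = - 2010 \left(993 + 405\right) = \left(-2010\right) 1398 = -2809980$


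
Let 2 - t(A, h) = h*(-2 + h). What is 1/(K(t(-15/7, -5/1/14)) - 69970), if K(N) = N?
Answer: -196/13713893 ≈ -1.4292e-5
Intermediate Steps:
t(A, h) = 2 - h*(-2 + h)
1/(K(t(-15/7, -5/1/14)) - 69970) = 1/((2 - (-5/1/14)² + 2*(-5/1/14)) - 69970) = 1/((2 - (-5*1*(1/14))² + 2*(-5*1*(1/14))) - 69970) = 1/((2 - (-5*1/14)² + 2*(-5*1/14)) - 69970) = 1/((2 - (-5/14)² + 2*(-5/14)) - 69970) = 1/((2 - 1*25/196 - 5/7) - 69970) = 1/((2 - 25/196 - 5/7) - 69970) = 1/(227/196 - 69970) = 1/(-13713893/196) = -196/13713893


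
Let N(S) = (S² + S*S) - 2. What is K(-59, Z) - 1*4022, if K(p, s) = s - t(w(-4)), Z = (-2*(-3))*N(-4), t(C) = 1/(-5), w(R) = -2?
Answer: -19209/5 ≈ -3841.8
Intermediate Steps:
t(C) = -⅕
N(S) = -2 + 2*S² (N(S) = (S² + S²) - 2 = 2*S² - 2 = -2 + 2*S²)
Z = 180 (Z = (-2*(-3))*(-2 + 2*(-4)²) = 6*(-2 + 2*16) = 6*(-2 + 32) = 6*30 = 180)
K(p, s) = ⅕ + s (K(p, s) = s - 1*(-⅕) = s + ⅕ = ⅕ + s)
K(-59, Z) - 1*4022 = (⅕ + 180) - 1*4022 = 901/5 - 4022 = -19209/5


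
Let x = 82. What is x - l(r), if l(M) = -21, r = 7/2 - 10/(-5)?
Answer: 103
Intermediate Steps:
r = 11/2 (r = 7*(½) - 10*(-⅕) = 7/2 + 2 = 11/2 ≈ 5.5000)
x - l(r) = 82 - 1*(-21) = 82 + 21 = 103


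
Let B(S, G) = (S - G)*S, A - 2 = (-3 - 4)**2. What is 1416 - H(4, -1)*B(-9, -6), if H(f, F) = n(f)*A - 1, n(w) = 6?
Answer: -6819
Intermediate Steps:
A = 51 (A = 2 + (-3 - 4)**2 = 2 + (-7)**2 = 2 + 49 = 51)
B(S, G) = S*(S - G)
H(f, F) = 305 (H(f, F) = 6*51 - 1 = 306 - 1 = 305)
1416 - H(4, -1)*B(-9, -6) = 1416 - 305*(-9*(-9 - 1*(-6))) = 1416 - 305*(-9*(-9 + 6)) = 1416 - 305*(-9*(-3)) = 1416 - 305*27 = 1416 - 1*8235 = 1416 - 8235 = -6819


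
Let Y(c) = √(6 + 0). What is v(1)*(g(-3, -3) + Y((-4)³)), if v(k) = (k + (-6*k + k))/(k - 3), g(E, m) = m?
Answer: -6 + 2*√6 ≈ -1.1010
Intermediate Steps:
v(k) = -4*k/(-3 + k) (v(k) = (k - 5*k)/(-3 + k) = (-4*k)/(-3 + k) = -4*k/(-3 + k))
Y(c) = √6
v(1)*(g(-3, -3) + Y((-4)³)) = (-4*1/(-3 + 1))*(-3 + √6) = (-4*1/(-2))*(-3 + √6) = (-4*1*(-½))*(-3 + √6) = 2*(-3 + √6) = -6 + 2*√6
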